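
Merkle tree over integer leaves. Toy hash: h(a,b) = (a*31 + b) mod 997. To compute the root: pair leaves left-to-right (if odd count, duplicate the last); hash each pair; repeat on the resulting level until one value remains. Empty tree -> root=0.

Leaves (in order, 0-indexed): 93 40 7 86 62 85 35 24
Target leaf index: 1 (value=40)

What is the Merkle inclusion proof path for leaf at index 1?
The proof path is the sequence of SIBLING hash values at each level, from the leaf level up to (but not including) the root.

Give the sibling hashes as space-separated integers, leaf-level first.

Answer: 93 303 515

Derivation:
L0 (leaves): [93, 40, 7, 86, 62, 85, 35, 24], target index=1
L1: h(93,40)=(93*31+40)%997=929 [pair 0] h(7,86)=(7*31+86)%997=303 [pair 1] h(62,85)=(62*31+85)%997=13 [pair 2] h(35,24)=(35*31+24)%997=112 [pair 3] -> [929, 303, 13, 112]
  Sibling for proof at L0: 93
L2: h(929,303)=(929*31+303)%997=189 [pair 0] h(13,112)=(13*31+112)%997=515 [pair 1] -> [189, 515]
  Sibling for proof at L1: 303
L3: h(189,515)=(189*31+515)%997=392 [pair 0] -> [392]
  Sibling for proof at L2: 515
Root: 392
Proof path (sibling hashes from leaf to root): [93, 303, 515]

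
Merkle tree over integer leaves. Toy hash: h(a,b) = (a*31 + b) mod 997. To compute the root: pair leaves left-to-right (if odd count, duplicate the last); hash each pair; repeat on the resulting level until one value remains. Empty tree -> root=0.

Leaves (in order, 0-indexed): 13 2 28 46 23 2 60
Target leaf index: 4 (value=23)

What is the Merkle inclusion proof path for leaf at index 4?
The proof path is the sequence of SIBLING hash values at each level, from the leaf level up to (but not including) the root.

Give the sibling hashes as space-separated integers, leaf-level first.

L0 (leaves): [13, 2, 28, 46, 23, 2, 60], target index=4
L1: h(13,2)=(13*31+2)%997=405 [pair 0] h(28,46)=(28*31+46)%997=914 [pair 1] h(23,2)=(23*31+2)%997=715 [pair 2] h(60,60)=(60*31+60)%997=923 [pair 3] -> [405, 914, 715, 923]
  Sibling for proof at L0: 2
L2: h(405,914)=(405*31+914)%997=508 [pair 0] h(715,923)=(715*31+923)%997=157 [pair 1] -> [508, 157]
  Sibling for proof at L1: 923
L3: h(508,157)=(508*31+157)%997=950 [pair 0] -> [950]
  Sibling for proof at L2: 508
Root: 950
Proof path (sibling hashes from leaf to root): [2, 923, 508]

Answer: 2 923 508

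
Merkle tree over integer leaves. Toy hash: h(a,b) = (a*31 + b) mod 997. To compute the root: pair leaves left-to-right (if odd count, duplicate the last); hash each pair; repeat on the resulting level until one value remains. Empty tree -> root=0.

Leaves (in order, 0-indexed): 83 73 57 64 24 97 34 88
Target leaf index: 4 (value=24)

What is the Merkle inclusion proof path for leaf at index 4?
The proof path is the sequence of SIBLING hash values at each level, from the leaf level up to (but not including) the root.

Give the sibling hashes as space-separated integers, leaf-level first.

L0 (leaves): [83, 73, 57, 64, 24, 97, 34, 88], target index=4
L1: h(83,73)=(83*31+73)%997=652 [pair 0] h(57,64)=(57*31+64)%997=834 [pair 1] h(24,97)=(24*31+97)%997=841 [pair 2] h(34,88)=(34*31+88)%997=145 [pair 3] -> [652, 834, 841, 145]
  Sibling for proof at L0: 97
L2: h(652,834)=(652*31+834)%997=109 [pair 0] h(841,145)=(841*31+145)%997=294 [pair 1] -> [109, 294]
  Sibling for proof at L1: 145
L3: h(109,294)=(109*31+294)%997=682 [pair 0] -> [682]
  Sibling for proof at L2: 109
Root: 682
Proof path (sibling hashes from leaf to root): [97, 145, 109]

Answer: 97 145 109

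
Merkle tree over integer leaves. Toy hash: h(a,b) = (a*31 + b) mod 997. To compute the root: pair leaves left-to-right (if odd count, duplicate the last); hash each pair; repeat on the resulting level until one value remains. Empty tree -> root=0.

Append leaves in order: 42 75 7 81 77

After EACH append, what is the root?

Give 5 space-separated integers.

After append 42 (leaves=[42]):
  L0: [42]
  root=42
After append 75 (leaves=[42, 75]):
  L0: [42, 75]
  L1: h(42,75)=(42*31+75)%997=380 -> [380]
  root=380
After append 7 (leaves=[42, 75, 7]):
  L0: [42, 75, 7]
  L1: h(42,75)=(42*31+75)%997=380 h(7,7)=(7*31+7)%997=224 -> [380, 224]
  L2: h(380,224)=(380*31+224)%997=40 -> [40]
  root=40
After append 81 (leaves=[42, 75, 7, 81]):
  L0: [42, 75, 7, 81]
  L1: h(42,75)=(42*31+75)%997=380 h(7,81)=(7*31+81)%997=298 -> [380, 298]
  L2: h(380,298)=(380*31+298)%997=114 -> [114]
  root=114
After append 77 (leaves=[42, 75, 7, 81, 77]):
  L0: [42, 75, 7, 81, 77]
  L1: h(42,75)=(42*31+75)%997=380 h(7,81)=(7*31+81)%997=298 h(77,77)=(77*31+77)%997=470 -> [380, 298, 470]
  L2: h(380,298)=(380*31+298)%997=114 h(470,470)=(470*31+470)%997=85 -> [114, 85]
  L3: h(114,85)=(114*31+85)%997=628 -> [628]
  root=628

Answer: 42 380 40 114 628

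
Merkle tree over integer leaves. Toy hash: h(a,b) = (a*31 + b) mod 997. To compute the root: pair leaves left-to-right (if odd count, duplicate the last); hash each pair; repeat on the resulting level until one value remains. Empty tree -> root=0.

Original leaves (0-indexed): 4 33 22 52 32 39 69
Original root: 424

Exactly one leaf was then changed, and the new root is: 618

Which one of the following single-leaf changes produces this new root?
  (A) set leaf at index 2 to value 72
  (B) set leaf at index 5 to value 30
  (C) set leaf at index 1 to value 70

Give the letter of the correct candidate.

Original leaves: [4, 33, 22, 52, 32, 39, 69]
Target new root: 618
Try each candidate change and compute the resulting root:
Candidate A: set leaf[2] = 72 -> leaves = [4, 33, 72, 52, 32, 39, 69]
  L0: [4, 33, 72, 52, 32, 39, 69]
  L1: h(4,33)=(4*31+33)%997=157 h(72,52)=(72*31+52)%997=290 h(32,39)=(32*31+39)%997=34 h(69,69)=(69*31+69)%997=214 -> [157, 290, 34, 214]
  L2: h(157,290)=(157*31+290)%997=172 h(34,214)=(34*31+214)%997=271 -> [172, 271]
  L3: h(172,271)=(172*31+271)%997=618 -> [618]
  root = 618 == target 618  ** MATCH **
Candidate B: set leaf[5] = 30 -> leaves = [4, 33, 22, 52, 32, 30, 69]
  L0: [4, 33, 22, 52, 32, 30, 69]
  L1: h(4,33)=(4*31+33)%997=157 h(22,52)=(22*31+52)%997=734 h(32,30)=(32*31+30)%997=25 h(69,69)=(69*31+69)%997=214 -> [157, 734, 25, 214]
  L2: h(157,734)=(157*31+734)%997=616 h(25,214)=(25*31+214)%997=989 -> [616, 989]
  L3: h(616,989)=(616*31+989)%997=145 -> [145]
  root = 145 != target 618
Candidate C: set leaf[1] = 70 -> leaves = [4, 70, 22, 52, 32, 39, 69]
  L0: [4, 70, 22, 52, 32, 39, 69]
  L1: h(4,70)=(4*31+70)%997=194 h(22,52)=(22*31+52)%997=734 h(32,39)=(32*31+39)%997=34 h(69,69)=(69*31+69)%997=214 -> [194, 734, 34, 214]
  L2: h(194,734)=(194*31+734)%997=766 h(34,214)=(34*31+214)%997=271 -> [766, 271]
  L3: h(766,271)=(766*31+271)%997=89 -> [89]
  root = 89 != target 618
Candidate A produces the target root.

Answer: A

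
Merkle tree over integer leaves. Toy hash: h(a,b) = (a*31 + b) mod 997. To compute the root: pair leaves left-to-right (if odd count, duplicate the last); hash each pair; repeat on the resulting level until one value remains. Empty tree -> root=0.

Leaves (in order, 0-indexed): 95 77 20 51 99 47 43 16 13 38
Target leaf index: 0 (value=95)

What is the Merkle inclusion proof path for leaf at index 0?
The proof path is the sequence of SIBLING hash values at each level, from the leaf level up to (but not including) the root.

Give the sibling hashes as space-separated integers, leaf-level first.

L0 (leaves): [95, 77, 20, 51, 99, 47, 43, 16, 13, 38], target index=0
L1: h(95,77)=(95*31+77)%997=31 [pair 0] h(20,51)=(20*31+51)%997=671 [pair 1] h(99,47)=(99*31+47)%997=125 [pair 2] h(43,16)=(43*31+16)%997=352 [pair 3] h(13,38)=(13*31+38)%997=441 [pair 4] -> [31, 671, 125, 352, 441]
  Sibling for proof at L0: 77
L2: h(31,671)=(31*31+671)%997=635 [pair 0] h(125,352)=(125*31+352)%997=239 [pair 1] h(441,441)=(441*31+441)%997=154 [pair 2] -> [635, 239, 154]
  Sibling for proof at L1: 671
L3: h(635,239)=(635*31+239)%997=981 [pair 0] h(154,154)=(154*31+154)%997=940 [pair 1] -> [981, 940]
  Sibling for proof at L2: 239
L4: h(981,940)=(981*31+940)%997=444 [pair 0] -> [444]
  Sibling for proof at L3: 940
Root: 444
Proof path (sibling hashes from leaf to root): [77, 671, 239, 940]

Answer: 77 671 239 940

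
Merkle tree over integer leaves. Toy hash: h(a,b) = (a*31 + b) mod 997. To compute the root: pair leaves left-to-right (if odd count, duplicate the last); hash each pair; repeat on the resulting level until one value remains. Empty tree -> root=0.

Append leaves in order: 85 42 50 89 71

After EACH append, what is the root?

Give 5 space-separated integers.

Answer: 85 683 839 878 222

Derivation:
After append 85 (leaves=[85]):
  L0: [85]
  root=85
After append 42 (leaves=[85, 42]):
  L0: [85, 42]
  L1: h(85,42)=(85*31+42)%997=683 -> [683]
  root=683
After append 50 (leaves=[85, 42, 50]):
  L0: [85, 42, 50]
  L1: h(85,42)=(85*31+42)%997=683 h(50,50)=(50*31+50)%997=603 -> [683, 603]
  L2: h(683,603)=(683*31+603)%997=839 -> [839]
  root=839
After append 89 (leaves=[85, 42, 50, 89]):
  L0: [85, 42, 50, 89]
  L1: h(85,42)=(85*31+42)%997=683 h(50,89)=(50*31+89)%997=642 -> [683, 642]
  L2: h(683,642)=(683*31+642)%997=878 -> [878]
  root=878
After append 71 (leaves=[85, 42, 50, 89, 71]):
  L0: [85, 42, 50, 89, 71]
  L1: h(85,42)=(85*31+42)%997=683 h(50,89)=(50*31+89)%997=642 h(71,71)=(71*31+71)%997=278 -> [683, 642, 278]
  L2: h(683,642)=(683*31+642)%997=878 h(278,278)=(278*31+278)%997=920 -> [878, 920]
  L3: h(878,920)=(878*31+920)%997=222 -> [222]
  root=222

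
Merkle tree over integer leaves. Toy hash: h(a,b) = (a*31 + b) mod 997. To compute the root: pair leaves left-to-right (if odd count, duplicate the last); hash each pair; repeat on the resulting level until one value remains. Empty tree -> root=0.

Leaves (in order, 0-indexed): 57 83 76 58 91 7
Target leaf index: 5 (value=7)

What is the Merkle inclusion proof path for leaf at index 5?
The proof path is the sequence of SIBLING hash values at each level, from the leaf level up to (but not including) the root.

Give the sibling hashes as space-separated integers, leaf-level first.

Answer: 91 834 941

Derivation:
L0 (leaves): [57, 83, 76, 58, 91, 7], target index=5
L1: h(57,83)=(57*31+83)%997=853 [pair 0] h(76,58)=(76*31+58)%997=420 [pair 1] h(91,7)=(91*31+7)%997=834 [pair 2] -> [853, 420, 834]
  Sibling for proof at L0: 91
L2: h(853,420)=(853*31+420)%997=941 [pair 0] h(834,834)=(834*31+834)%997=766 [pair 1] -> [941, 766]
  Sibling for proof at L1: 834
L3: h(941,766)=(941*31+766)%997=27 [pair 0] -> [27]
  Sibling for proof at L2: 941
Root: 27
Proof path (sibling hashes from leaf to root): [91, 834, 941]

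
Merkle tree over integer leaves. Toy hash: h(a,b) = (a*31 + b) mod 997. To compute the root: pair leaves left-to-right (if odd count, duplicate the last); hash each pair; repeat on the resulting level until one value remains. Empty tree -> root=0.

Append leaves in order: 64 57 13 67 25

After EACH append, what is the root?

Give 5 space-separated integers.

Answer: 64 47 876 930 592

Derivation:
After append 64 (leaves=[64]):
  L0: [64]
  root=64
After append 57 (leaves=[64, 57]):
  L0: [64, 57]
  L1: h(64,57)=(64*31+57)%997=47 -> [47]
  root=47
After append 13 (leaves=[64, 57, 13]):
  L0: [64, 57, 13]
  L1: h(64,57)=(64*31+57)%997=47 h(13,13)=(13*31+13)%997=416 -> [47, 416]
  L2: h(47,416)=(47*31+416)%997=876 -> [876]
  root=876
After append 67 (leaves=[64, 57, 13, 67]):
  L0: [64, 57, 13, 67]
  L1: h(64,57)=(64*31+57)%997=47 h(13,67)=(13*31+67)%997=470 -> [47, 470]
  L2: h(47,470)=(47*31+470)%997=930 -> [930]
  root=930
After append 25 (leaves=[64, 57, 13, 67, 25]):
  L0: [64, 57, 13, 67, 25]
  L1: h(64,57)=(64*31+57)%997=47 h(13,67)=(13*31+67)%997=470 h(25,25)=(25*31+25)%997=800 -> [47, 470, 800]
  L2: h(47,470)=(47*31+470)%997=930 h(800,800)=(800*31+800)%997=675 -> [930, 675]
  L3: h(930,675)=(930*31+675)%997=592 -> [592]
  root=592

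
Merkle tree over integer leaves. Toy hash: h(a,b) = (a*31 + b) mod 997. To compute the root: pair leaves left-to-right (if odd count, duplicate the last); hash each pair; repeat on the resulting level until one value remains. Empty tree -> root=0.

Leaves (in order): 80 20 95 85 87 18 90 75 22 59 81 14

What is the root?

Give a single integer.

Answer: 570

Derivation:
L0: [80, 20, 95, 85, 87, 18, 90, 75, 22, 59, 81, 14]
L1: h(80,20)=(80*31+20)%997=506 h(95,85)=(95*31+85)%997=39 h(87,18)=(87*31+18)%997=721 h(90,75)=(90*31+75)%997=871 h(22,59)=(22*31+59)%997=741 h(81,14)=(81*31+14)%997=531 -> [506, 39, 721, 871, 741, 531]
L2: h(506,39)=(506*31+39)%997=770 h(721,871)=(721*31+871)%997=291 h(741,531)=(741*31+531)%997=571 -> [770, 291, 571]
L3: h(770,291)=(770*31+291)%997=233 h(571,571)=(571*31+571)%997=326 -> [233, 326]
L4: h(233,326)=(233*31+326)%997=570 -> [570]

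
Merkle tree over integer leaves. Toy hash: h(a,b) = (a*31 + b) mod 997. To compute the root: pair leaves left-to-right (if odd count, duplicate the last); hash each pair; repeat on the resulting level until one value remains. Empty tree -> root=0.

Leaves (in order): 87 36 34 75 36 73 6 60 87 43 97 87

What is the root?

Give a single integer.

L0: [87, 36, 34, 75, 36, 73, 6, 60, 87, 43, 97, 87]
L1: h(87,36)=(87*31+36)%997=739 h(34,75)=(34*31+75)%997=132 h(36,73)=(36*31+73)%997=192 h(6,60)=(6*31+60)%997=246 h(87,43)=(87*31+43)%997=746 h(97,87)=(97*31+87)%997=103 -> [739, 132, 192, 246, 746, 103]
L2: h(739,132)=(739*31+132)%997=110 h(192,246)=(192*31+246)%997=216 h(746,103)=(746*31+103)%997=298 -> [110, 216, 298]
L3: h(110,216)=(110*31+216)%997=635 h(298,298)=(298*31+298)%997=563 -> [635, 563]
L4: h(635,563)=(635*31+563)%997=308 -> [308]

Answer: 308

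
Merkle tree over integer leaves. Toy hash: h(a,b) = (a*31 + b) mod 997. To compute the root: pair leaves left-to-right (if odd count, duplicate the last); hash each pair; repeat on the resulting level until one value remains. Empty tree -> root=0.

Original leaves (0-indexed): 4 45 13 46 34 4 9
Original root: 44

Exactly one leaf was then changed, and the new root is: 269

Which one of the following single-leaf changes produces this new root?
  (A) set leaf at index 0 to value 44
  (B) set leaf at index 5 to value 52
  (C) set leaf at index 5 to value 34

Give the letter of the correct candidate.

Answer: A

Derivation:
Original leaves: [4, 45, 13, 46, 34, 4, 9]
Target new root: 269
Try each candidate change and compute the resulting root:
Candidate A: set leaf[0] = 44 -> leaves = [44, 45, 13, 46, 34, 4, 9]
  L0: [44, 45, 13, 46, 34, 4, 9]
  L1: h(44,45)=(44*31+45)%997=412 h(13,46)=(13*31+46)%997=449 h(34,4)=(34*31+4)%997=61 h(9,9)=(9*31+9)%997=288 -> [412, 449, 61, 288]
  L2: h(412,449)=(412*31+449)%997=260 h(61,288)=(61*31+288)%997=185 -> [260, 185]
  L3: h(260,185)=(260*31+185)%997=269 -> [269]
  root = 269 == target 269  ** MATCH **
Candidate B: set leaf[5] = 52 -> leaves = [4, 45, 13, 46, 34, 52, 9]
  L0: [4, 45, 13, 46, 34, 52, 9]
  L1: h(4,45)=(4*31+45)%997=169 h(13,46)=(13*31+46)%997=449 h(34,52)=(34*31+52)%997=109 h(9,9)=(9*31+9)%997=288 -> [169, 449, 109, 288]
  L2: h(169,449)=(169*31+449)%997=703 h(109,288)=(109*31+288)%997=676 -> [703, 676]
  L3: h(703,676)=(703*31+676)%997=535 -> [535]
  root = 535 != target 269
Candidate C: set leaf[5] = 34 -> leaves = [4, 45, 13, 46, 34, 34, 9]
  L0: [4, 45, 13, 46, 34, 34, 9]
  L1: h(4,45)=(4*31+45)%997=169 h(13,46)=(13*31+46)%997=449 h(34,34)=(34*31+34)%997=91 h(9,9)=(9*31+9)%997=288 -> [169, 449, 91, 288]
  L2: h(169,449)=(169*31+449)%997=703 h(91,288)=(91*31+288)%997=118 -> [703, 118]
  L3: h(703,118)=(703*31+118)%997=974 -> [974]
  root = 974 != target 269
Candidate A produces the target root.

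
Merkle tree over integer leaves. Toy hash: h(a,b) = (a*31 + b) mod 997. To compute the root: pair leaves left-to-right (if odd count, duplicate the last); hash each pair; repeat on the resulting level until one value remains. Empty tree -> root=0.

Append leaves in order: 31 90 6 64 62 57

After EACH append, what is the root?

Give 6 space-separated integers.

After append 31 (leaves=[31]):
  L0: [31]
  root=31
After append 90 (leaves=[31, 90]):
  L0: [31, 90]
  L1: h(31,90)=(31*31+90)%997=54 -> [54]
  root=54
After append 6 (leaves=[31, 90, 6]):
  L0: [31, 90, 6]
  L1: h(31,90)=(31*31+90)%997=54 h(6,6)=(6*31+6)%997=192 -> [54, 192]
  L2: h(54,192)=(54*31+192)%997=869 -> [869]
  root=869
After append 64 (leaves=[31, 90, 6, 64]):
  L0: [31, 90, 6, 64]
  L1: h(31,90)=(31*31+90)%997=54 h(6,64)=(6*31+64)%997=250 -> [54, 250]
  L2: h(54,250)=(54*31+250)%997=927 -> [927]
  root=927
After append 62 (leaves=[31, 90, 6, 64, 62]):
  L0: [31, 90, 6, 64, 62]
  L1: h(31,90)=(31*31+90)%997=54 h(6,64)=(6*31+64)%997=250 h(62,62)=(62*31+62)%997=987 -> [54, 250, 987]
  L2: h(54,250)=(54*31+250)%997=927 h(987,987)=(987*31+987)%997=677 -> [927, 677]
  L3: h(927,677)=(927*31+677)%997=501 -> [501]
  root=501
After append 57 (leaves=[31, 90, 6, 64, 62, 57]):
  L0: [31, 90, 6, 64, 62, 57]
  L1: h(31,90)=(31*31+90)%997=54 h(6,64)=(6*31+64)%997=250 h(62,57)=(62*31+57)%997=982 -> [54, 250, 982]
  L2: h(54,250)=(54*31+250)%997=927 h(982,982)=(982*31+982)%997=517 -> [927, 517]
  L3: h(927,517)=(927*31+517)%997=341 -> [341]
  root=341

Answer: 31 54 869 927 501 341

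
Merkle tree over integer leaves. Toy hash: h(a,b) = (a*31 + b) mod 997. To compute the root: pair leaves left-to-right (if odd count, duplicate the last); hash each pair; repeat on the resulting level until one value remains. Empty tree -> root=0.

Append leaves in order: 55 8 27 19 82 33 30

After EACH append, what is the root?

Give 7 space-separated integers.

Answer: 55 716 129 121 980 409 788

Derivation:
After append 55 (leaves=[55]):
  L0: [55]
  root=55
After append 8 (leaves=[55, 8]):
  L0: [55, 8]
  L1: h(55,8)=(55*31+8)%997=716 -> [716]
  root=716
After append 27 (leaves=[55, 8, 27]):
  L0: [55, 8, 27]
  L1: h(55,8)=(55*31+8)%997=716 h(27,27)=(27*31+27)%997=864 -> [716, 864]
  L2: h(716,864)=(716*31+864)%997=129 -> [129]
  root=129
After append 19 (leaves=[55, 8, 27, 19]):
  L0: [55, 8, 27, 19]
  L1: h(55,8)=(55*31+8)%997=716 h(27,19)=(27*31+19)%997=856 -> [716, 856]
  L2: h(716,856)=(716*31+856)%997=121 -> [121]
  root=121
After append 82 (leaves=[55, 8, 27, 19, 82]):
  L0: [55, 8, 27, 19, 82]
  L1: h(55,8)=(55*31+8)%997=716 h(27,19)=(27*31+19)%997=856 h(82,82)=(82*31+82)%997=630 -> [716, 856, 630]
  L2: h(716,856)=(716*31+856)%997=121 h(630,630)=(630*31+630)%997=220 -> [121, 220]
  L3: h(121,220)=(121*31+220)%997=980 -> [980]
  root=980
After append 33 (leaves=[55, 8, 27, 19, 82, 33]):
  L0: [55, 8, 27, 19, 82, 33]
  L1: h(55,8)=(55*31+8)%997=716 h(27,19)=(27*31+19)%997=856 h(82,33)=(82*31+33)%997=581 -> [716, 856, 581]
  L2: h(716,856)=(716*31+856)%997=121 h(581,581)=(581*31+581)%997=646 -> [121, 646]
  L3: h(121,646)=(121*31+646)%997=409 -> [409]
  root=409
After append 30 (leaves=[55, 8, 27, 19, 82, 33, 30]):
  L0: [55, 8, 27, 19, 82, 33, 30]
  L1: h(55,8)=(55*31+8)%997=716 h(27,19)=(27*31+19)%997=856 h(82,33)=(82*31+33)%997=581 h(30,30)=(30*31+30)%997=960 -> [716, 856, 581, 960]
  L2: h(716,856)=(716*31+856)%997=121 h(581,960)=(581*31+960)%997=28 -> [121, 28]
  L3: h(121,28)=(121*31+28)%997=788 -> [788]
  root=788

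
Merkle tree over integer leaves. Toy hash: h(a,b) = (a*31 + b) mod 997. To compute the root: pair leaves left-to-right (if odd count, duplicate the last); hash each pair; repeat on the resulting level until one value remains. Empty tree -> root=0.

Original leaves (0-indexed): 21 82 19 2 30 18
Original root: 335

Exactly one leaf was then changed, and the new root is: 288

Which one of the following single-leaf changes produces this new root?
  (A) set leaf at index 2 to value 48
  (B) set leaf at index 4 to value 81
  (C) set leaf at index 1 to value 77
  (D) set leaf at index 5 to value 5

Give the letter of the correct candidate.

Answer: A

Derivation:
Original leaves: [21, 82, 19, 2, 30, 18]
Target new root: 288
Try each candidate change and compute the resulting root:
Candidate A: set leaf[2] = 48 -> leaves = [21, 82, 48, 2, 30, 18]
  L0: [21, 82, 48, 2, 30, 18]
  L1: h(21,82)=(21*31+82)%997=733 h(48,2)=(48*31+2)%997=493 h(30,18)=(30*31+18)%997=948 -> [733, 493, 948]
  L2: h(733,493)=(733*31+493)%997=285 h(948,948)=(948*31+948)%997=426 -> [285, 426]
  L3: h(285,426)=(285*31+426)%997=288 -> [288]
  root = 288 == target 288  ** MATCH **
Candidate B: set leaf[4] = 81 -> leaves = [21, 82, 19, 2, 81, 18]
  L0: [21, 82, 19, 2, 81, 18]
  L1: h(21,82)=(21*31+82)%997=733 h(19,2)=(19*31+2)%997=591 h(81,18)=(81*31+18)%997=535 -> [733, 591, 535]
  L2: h(733,591)=(733*31+591)%997=383 h(535,535)=(535*31+535)%997=171 -> [383, 171]
  L3: h(383,171)=(383*31+171)%997=80 -> [80]
  root = 80 != target 288
Candidate C: set leaf[1] = 77 -> leaves = [21, 77, 19, 2, 30, 18]
  L0: [21, 77, 19, 2, 30, 18]
  L1: h(21,77)=(21*31+77)%997=728 h(19,2)=(19*31+2)%997=591 h(30,18)=(30*31+18)%997=948 -> [728, 591, 948]
  L2: h(728,591)=(728*31+591)%997=228 h(948,948)=(948*31+948)%997=426 -> [228, 426]
  L3: h(228,426)=(228*31+426)%997=515 -> [515]
  root = 515 != target 288
Candidate D: set leaf[5] = 5 -> leaves = [21, 82, 19, 2, 30, 5]
  L0: [21, 82, 19, 2, 30, 5]
  L1: h(21,82)=(21*31+82)%997=733 h(19,2)=(19*31+2)%997=591 h(30,5)=(30*31+5)%997=935 -> [733, 591, 935]
  L2: h(733,591)=(733*31+591)%997=383 h(935,935)=(935*31+935)%997=10 -> [383, 10]
  L3: h(383,10)=(383*31+10)%997=916 -> [916]
  root = 916 != target 288
Candidate A produces the target root.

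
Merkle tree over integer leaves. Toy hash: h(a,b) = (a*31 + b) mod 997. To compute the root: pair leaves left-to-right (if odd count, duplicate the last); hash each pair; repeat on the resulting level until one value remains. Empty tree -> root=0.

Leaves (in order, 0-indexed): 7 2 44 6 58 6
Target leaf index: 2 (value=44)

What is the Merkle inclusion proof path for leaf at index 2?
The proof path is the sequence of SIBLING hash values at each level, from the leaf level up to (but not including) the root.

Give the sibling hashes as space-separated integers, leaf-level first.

Answer: 6 219 899

Derivation:
L0 (leaves): [7, 2, 44, 6, 58, 6], target index=2
L1: h(7,2)=(7*31+2)%997=219 [pair 0] h(44,6)=(44*31+6)%997=373 [pair 1] h(58,6)=(58*31+6)%997=807 [pair 2] -> [219, 373, 807]
  Sibling for proof at L0: 6
L2: h(219,373)=(219*31+373)%997=183 [pair 0] h(807,807)=(807*31+807)%997=899 [pair 1] -> [183, 899]
  Sibling for proof at L1: 219
L3: h(183,899)=(183*31+899)%997=590 [pair 0] -> [590]
  Sibling for proof at L2: 899
Root: 590
Proof path (sibling hashes from leaf to root): [6, 219, 899]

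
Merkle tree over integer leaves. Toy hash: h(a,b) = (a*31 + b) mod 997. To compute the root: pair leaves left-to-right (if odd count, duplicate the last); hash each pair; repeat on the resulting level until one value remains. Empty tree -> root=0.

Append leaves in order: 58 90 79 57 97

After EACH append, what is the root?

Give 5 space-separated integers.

After append 58 (leaves=[58]):
  L0: [58]
  root=58
After append 90 (leaves=[58, 90]):
  L0: [58, 90]
  L1: h(58,90)=(58*31+90)%997=891 -> [891]
  root=891
After append 79 (leaves=[58, 90, 79]):
  L0: [58, 90, 79]
  L1: h(58,90)=(58*31+90)%997=891 h(79,79)=(79*31+79)%997=534 -> [891, 534]
  L2: h(891,534)=(891*31+534)%997=239 -> [239]
  root=239
After append 57 (leaves=[58, 90, 79, 57]):
  L0: [58, 90, 79, 57]
  L1: h(58,90)=(58*31+90)%997=891 h(79,57)=(79*31+57)%997=512 -> [891, 512]
  L2: h(891,512)=(891*31+512)%997=217 -> [217]
  root=217
After append 97 (leaves=[58, 90, 79, 57, 97]):
  L0: [58, 90, 79, 57, 97]
  L1: h(58,90)=(58*31+90)%997=891 h(79,57)=(79*31+57)%997=512 h(97,97)=(97*31+97)%997=113 -> [891, 512, 113]
  L2: h(891,512)=(891*31+512)%997=217 h(113,113)=(113*31+113)%997=625 -> [217, 625]
  L3: h(217,625)=(217*31+625)%997=373 -> [373]
  root=373

Answer: 58 891 239 217 373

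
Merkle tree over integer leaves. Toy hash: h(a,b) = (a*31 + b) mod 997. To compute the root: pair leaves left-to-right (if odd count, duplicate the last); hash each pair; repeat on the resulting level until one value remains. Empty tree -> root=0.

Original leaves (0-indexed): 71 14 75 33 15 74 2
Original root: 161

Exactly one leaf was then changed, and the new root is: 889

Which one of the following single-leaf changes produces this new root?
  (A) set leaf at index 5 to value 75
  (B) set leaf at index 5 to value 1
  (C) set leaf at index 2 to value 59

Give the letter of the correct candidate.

Original leaves: [71, 14, 75, 33, 15, 74, 2]
Target new root: 889
Try each candidate change and compute the resulting root:
Candidate A: set leaf[5] = 75 -> leaves = [71, 14, 75, 33, 15, 75, 2]
  L0: [71, 14, 75, 33, 15, 75, 2]
  L1: h(71,14)=(71*31+14)%997=221 h(75,33)=(75*31+33)%997=364 h(15,75)=(15*31+75)%997=540 h(2,2)=(2*31+2)%997=64 -> [221, 364, 540, 64]
  L2: h(221,364)=(221*31+364)%997=236 h(540,64)=(540*31+64)%997=852 -> [236, 852]
  L3: h(236,852)=(236*31+852)%997=192 -> [192]
  root = 192 != target 889
Candidate B: set leaf[5] = 1 -> leaves = [71, 14, 75, 33, 15, 1, 2]
  L0: [71, 14, 75, 33, 15, 1, 2]
  L1: h(71,14)=(71*31+14)%997=221 h(75,33)=(75*31+33)%997=364 h(15,1)=(15*31+1)%997=466 h(2,2)=(2*31+2)%997=64 -> [221, 364, 466, 64]
  L2: h(221,364)=(221*31+364)%997=236 h(466,64)=(466*31+64)%997=552 -> [236, 552]
  L3: h(236,552)=(236*31+552)%997=889 -> [889]
  root = 889 == target 889  ** MATCH **
Candidate C: set leaf[2] = 59 -> leaves = [71, 14, 59, 33, 15, 74, 2]
  L0: [71, 14, 59, 33, 15, 74, 2]
  L1: h(71,14)=(71*31+14)%997=221 h(59,33)=(59*31+33)%997=865 h(15,74)=(15*31+74)%997=539 h(2,2)=(2*31+2)%997=64 -> [221, 865, 539, 64]
  L2: h(221,865)=(221*31+865)%997=737 h(539,64)=(539*31+64)%997=821 -> [737, 821]
  L3: h(737,821)=(737*31+821)%997=737 -> [737]
  root = 737 != target 889
Candidate B produces the target root.

Answer: B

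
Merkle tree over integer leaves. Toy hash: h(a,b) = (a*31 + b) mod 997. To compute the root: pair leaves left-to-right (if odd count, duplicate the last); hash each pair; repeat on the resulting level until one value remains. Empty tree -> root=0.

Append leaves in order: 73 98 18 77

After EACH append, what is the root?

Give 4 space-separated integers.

After append 73 (leaves=[73]):
  L0: [73]
  root=73
After append 98 (leaves=[73, 98]):
  L0: [73, 98]
  L1: h(73,98)=(73*31+98)%997=367 -> [367]
  root=367
After append 18 (leaves=[73, 98, 18]):
  L0: [73, 98, 18]
  L1: h(73,98)=(73*31+98)%997=367 h(18,18)=(18*31+18)%997=576 -> [367, 576]
  L2: h(367,576)=(367*31+576)%997=986 -> [986]
  root=986
After append 77 (leaves=[73, 98, 18, 77]):
  L0: [73, 98, 18, 77]
  L1: h(73,98)=(73*31+98)%997=367 h(18,77)=(18*31+77)%997=635 -> [367, 635]
  L2: h(367,635)=(367*31+635)%997=48 -> [48]
  root=48

Answer: 73 367 986 48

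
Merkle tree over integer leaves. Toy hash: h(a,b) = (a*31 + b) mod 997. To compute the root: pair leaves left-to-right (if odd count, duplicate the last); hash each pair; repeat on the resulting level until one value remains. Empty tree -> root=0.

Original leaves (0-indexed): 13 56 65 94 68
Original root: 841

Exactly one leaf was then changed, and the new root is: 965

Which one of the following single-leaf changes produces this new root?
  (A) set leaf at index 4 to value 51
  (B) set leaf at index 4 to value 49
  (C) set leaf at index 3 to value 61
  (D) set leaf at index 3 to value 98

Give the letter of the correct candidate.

Original leaves: [13, 56, 65, 94, 68]
Target new root: 965
Try each candidate change and compute the resulting root:
Candidate A: set leaf[4] = 51 -> leaves = [13, 56, 65, 94, 51]
  L0: [13, 56, 65, 94, 51]
  L1: h(13,56)=(13*31+56)%997=459 h(65,94)=(65*31+94)%997=115 h(51,51)=(51*31+51)%997=635 -> [459, 115, 635]
  L2: h(459,115)=(459*31+115)%997=386 h(635,635)=(635*31+635)%997=380 -> [386, 380]
  L3: h(386,380)=(386*31+380)%997=382 -> [382]
  root = 382 != target 965
Candidate B: set leaf[4] = 49 -> leaves = [13, 56, 65, 94, 49]
  L0: [13, 56, 65, 94, 49]
  L1: h(13,56)=(13*31+56)%997=459 h(65,94)=(65*31+94)%997=115 h(49,49)=(49*31+49)%997=571 -> [459, 115, 571]
  L2: h(459,115)=(459*31+115)%997=386 h(571,571)=(571*31+571)%997=326 -> [386, 326]
  L3: h(386,326)=(386*31+326)%997=328 -> [328]
  root = 328 != target 965
Candidate C: set leaf[3] = 61 -> leaves = [13, 56, 65, 61, 68]
  L0: [13, 56, 65, 61, 68]
  L1: h(13,56)=(13*31+56)%997=459 h(65,61)=(65*31+61)%997=82 h(68,68)=(68*31+68)%997=182 -> [459, 82, 182]
  L2: h(459,82)=(459*31+82)%997=353 h(182,182)=(182*31+182)%997=839 -> [353, 839]
  L3: h(353,839)=(353*31+839)%997=815 -> [815]
  root = 815 != target 965
Candidate D: set leaf[3] = 98 -> leaves = [13, 56, 65, 98, 68]
  L0: [13, 56, 65, 98, 68]
  L1: h(13,56)=(13*31+56)%997=459 h(65,98)=(65*31+98)%997=119 h(68,68)=(68*31+68)%997=182 -> [459, 119, 182]
  L2: h(459,119)=(459*31+119)%997=390 h(182,182)=(182*31+182)%997=839 -> [390, 839]
  L3: h(390,839)=(390*31+839)%997=965 -> [965]
  root = 965 == target 965  ** MATCH **
Candidate D produces the target root.

Answer: D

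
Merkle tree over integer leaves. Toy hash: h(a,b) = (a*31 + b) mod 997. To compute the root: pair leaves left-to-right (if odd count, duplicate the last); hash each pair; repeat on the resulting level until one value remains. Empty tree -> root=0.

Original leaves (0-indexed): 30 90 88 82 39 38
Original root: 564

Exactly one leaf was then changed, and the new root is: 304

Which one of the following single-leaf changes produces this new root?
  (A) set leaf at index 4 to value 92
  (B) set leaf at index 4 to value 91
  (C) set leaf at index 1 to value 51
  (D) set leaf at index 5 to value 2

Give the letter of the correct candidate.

Answer: B

Derivation:
Original leaves: [30, 90, 88, 82, 39, 38]
Target new root: 304
Try each candidate change and compute the resulting root:
Candidate A: set leaf[4] = 92 -> leaves = [30, 90, 88, 82, 92, 38]
  L0: [30, 90, 88, 82, 92, 38]
  L1: h(30,90)=(30*31+90)%997=23 h(88,82)=(88*31+82)%997=816 h(92,38)=(92*31+38)%997=896 -> [23, 816, 896]
  L2: h(23,816)=(23*31+816)%997=532 h(896,896)=(896*31+896)%997=756 -> [532, 756]
  L3: h(532,756)=(532*31+756)%997=299 -> [299]
  root = 299 != target 304
Candidate B: set leaf[4] = 91 -> leaves = [30, 90, 88, 82, 91, 38]
  L0: [30, 90, 88, 82, 91, 38]
  L1: h(30,90)=(30*31+90)%997=23 h(88,82)=(88*31+82)%997=816 h(91,38)=(91*31+38)%997=865 -> [23, 816, 865]
  L2: h(23,816)=(23*31+816)%997=532 h(865,865)=(865*31+865)%997=761 -> [532, 761]
  L3: h(532,761)=(532*31+761)%997=304 -> [304]
  root = 304 == target 304  ** MATCH **
Candidate C: set leaf[1] = 51 -> leaves = [30, 51, 88, 82, 39, 38]
  L0: [30, 51, 88, 82, 39, 38]
  L1: h(30,51)=(30*31+51)%997=981 h(88,82)=(88*31+82)%997=816 h(39,38)=(39*31+38)%997=250 -> [981, 816, 250]
  L2: h(981,816)=(981*31+816)%997=320 h(250,250)=(250*31+250)%997=24 -> [320, 24]
  L3: h(320,24)=(320*31+24)%997=971 -> [971]
  root = 971 != target 304
Candidate D: set leaf[5] = 2 -> leaves = [30, 90, 88, 82, 39, 2]
  L0: [30, 90, 88, 82, 39, 2]
  L1: h(30,90)=(30*31+90)%997=23 h(88,82)=(88*31+82)%997=816 h(39,2)=(39*31+2)%997=214 -> [23, 816, 214]
  L2: h(23,816)=(23*31+816)%997=532 h(214,214)=(214*31+214)%997=866 -> [532, 866]
  L3: h(532,866)=(532*31+866)%997=409 -> [409]
  root = 409 != target 304
Candidate B produces the target root.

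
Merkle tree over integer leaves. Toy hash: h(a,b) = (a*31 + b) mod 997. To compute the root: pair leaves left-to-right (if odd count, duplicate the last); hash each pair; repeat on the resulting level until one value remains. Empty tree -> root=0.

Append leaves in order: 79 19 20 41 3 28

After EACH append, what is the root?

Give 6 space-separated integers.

Answer: 79 474 379 400 517 320

Derivation:
After append 79 (leaves=[79]):
  L0: [79]
  root=79
After append 19 (leaves=[79, 19]):
  L0: [79, 19]
  L1: h(79,19)=(79*31+19)%997=474 -> [474]
  root=474
After append 20 (leaves=[79, 19, 20]):
  L0: [79, 19, 20]
  L1: h(79,19)=(79*31+19)%997=474 h(20,20)=(20*31+20)%997=640 -> [474, 640]
  L2: h(474,640)=(474*31+640)%997=379 -> [379]
  root=379
After append 41 (leaves=[79, 19, 20, 41]):
  L0: [79, 19, 20, 41]
  L1: h(79,19)=(79*31+19)%997=474 h(20,41)=(20*31+41)%997=661 -> [474, 661]
  L2: h(474,661)=(474*31+661)%997=400 -> [400]
  root=400
After append 3 (leaves=[79, 19, 20, 41, 3]):
  L0: [79, 19, 20, 41, 3]
  L1: h(79,19)=(79*31+19)%997=474 h(20,41)=(20*31+41)%997=661 h(3,3)=(3*31+3)%997=96 -> [474, 661, 96]
  L2: h(474,661)=(474*31+661)%997=400 h(96,96)=(96*31+96)%997=81 -> [400, 81]
  L3: h(400,81)=(400*31+81)%997=517 -> [517]
  root=517
After append 28 (leaves=[79, 19, 20, 41, 3, 28]):
  L0: [79, 19, 20, 41, 3, 28]
  L1: h(79,19)=(79*31+19)%997=474 h(20,41)=(20*31+41)%997=661 h(3,28)=(3*31+28)%997=121 -> [474, 661, 121]
  L2: h(474,661)=(474*31+661)%997=400 h(121,121)=(121*31+121)%997=881 -> [400, 881]
  L3: h(400,881)=(400*31+881)%997=320 -> [320]
  root=320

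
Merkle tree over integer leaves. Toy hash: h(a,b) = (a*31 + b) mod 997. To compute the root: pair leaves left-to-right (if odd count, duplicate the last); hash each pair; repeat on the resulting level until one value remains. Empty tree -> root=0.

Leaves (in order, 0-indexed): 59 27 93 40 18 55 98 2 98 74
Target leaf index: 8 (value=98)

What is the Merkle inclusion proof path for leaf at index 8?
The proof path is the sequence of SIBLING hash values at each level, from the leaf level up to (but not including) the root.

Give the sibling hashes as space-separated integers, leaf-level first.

L0 (leaves): [59, 27, 93, 40, 18, 55, 98, 2, 98, 74], target index=8
L1: h(59,27)=(59*31+27)%997=859 [pair 0] h(93,40)=(93*31+40)%997=929 [pair 1] h(18,55)=(18*31+55)%997=613 [pair 2] h(98,2)=(98*31+2)%997=49 [pair 3] h(98,74)=(98*31+74)%997=121 [pair 4] -> [859, 929, 613, 49, 121]
  Sibling for proof at L0: 74
L2: h(859,929)=(859*31+929)%997=639 [pair 0] h(613,49)=(613*31+49)%997=109 [pair 1] h(121,121)=(121*31+121)%997=881 [pair 2] -> [639, 109, 881]
  Sibling for proof at L1: 121
L3: h(639,109)=(639*31+109)%997=975 [pair 0] h(881,881)=(881*31+881)%997=276 [pair 1] -> [975, 276]
  Sibling for proof at L2: 881
L4: h(975,276)=(975*31+276)%997=591 [pair 0] -> [591]
  Sibling for proof at L3: 975
Root: 591
Proof path (sibling hashes from leaf to root): [74, 121, 881, 975]

Answer: 74 121 881 975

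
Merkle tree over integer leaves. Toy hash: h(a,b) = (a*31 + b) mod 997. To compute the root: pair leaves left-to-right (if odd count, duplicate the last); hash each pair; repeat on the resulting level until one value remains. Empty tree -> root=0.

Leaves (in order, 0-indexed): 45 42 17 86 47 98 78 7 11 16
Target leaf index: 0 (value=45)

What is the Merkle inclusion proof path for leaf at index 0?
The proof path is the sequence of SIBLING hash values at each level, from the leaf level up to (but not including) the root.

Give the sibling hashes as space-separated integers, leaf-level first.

L0 (leaves): [45, 42, 17, 86, 47, 98, 78, 7, 11, 16], target index=0
L1: h(45,42)=(45*31+42)%997=440 [pair 0] h(17,86)=(17*31+86)%997=613 [pair 1] h(47,98)=(47*31+98)%997=558 [pair 2] h(78,7)=(78*31+7)%997=431 [pair 3] h(11,16)=(11*31+16)%997=357 [pair 4] -> [440, 613, 558, 431, 357]
  Sibling for proof at L0: 42
L2: h(440,613)=(440*31+613)%997=295 [pair 0] h(558,431)=(558*31+431)%997=780 [pair 1] h(357,357)=(357*31+357)%997=457 [pair 2] -> [295, 780, 457]
  Sibling for proof at L1: 613
L3: h(295,780)=(295*31+780)%997=952 [pair 0] h(457,457)=(457*31+457)%997=666 [pair 1] -> [952, 666]
  Sibling for proof at L2: 780
L4: h(952,666)=(952*31+666)%997=268 [pair 0] -> [268]
  Sibling for proof at L3: 666
Root: 268
Proof path (sibling hashes from leaf to root): [42, 613, 780, 666]

Answer: 42 613 780 666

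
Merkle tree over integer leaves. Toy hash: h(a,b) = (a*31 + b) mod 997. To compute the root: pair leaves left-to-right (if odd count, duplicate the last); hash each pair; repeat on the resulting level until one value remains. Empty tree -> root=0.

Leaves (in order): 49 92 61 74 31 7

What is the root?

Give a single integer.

L0: [49, 92, 61, 74, 31, 7]
L1: h(49,92)=(49*31+92)%997=614 h(61,74)=(61*31+74)%997=968 h(31,7)=(31*31+7)%997=968 -> [614, 968, 968]
L2: h(614,968)=(614*31+968)%997=62 h(968,968)=(968*31+968)%997=69 -> [62, 69]
L3: h(62,69)=(62*31+69)%997=994 -> [994]

Answer: 994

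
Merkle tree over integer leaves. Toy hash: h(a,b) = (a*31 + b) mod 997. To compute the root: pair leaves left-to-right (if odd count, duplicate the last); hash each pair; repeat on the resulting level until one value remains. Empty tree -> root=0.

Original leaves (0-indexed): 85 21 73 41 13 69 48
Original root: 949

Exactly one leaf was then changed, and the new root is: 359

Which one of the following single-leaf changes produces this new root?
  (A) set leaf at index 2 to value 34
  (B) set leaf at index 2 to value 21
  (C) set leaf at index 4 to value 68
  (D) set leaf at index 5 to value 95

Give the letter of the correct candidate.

Original leaves: [85, 21, 73, 41, 13, 69, 48]
Target new root: 359
Try each candidate change and compute the resulting root:
Candidate A: set leaf[2] = 34 -> leaves = [85, 21, 34, 41, 13, 69, 48]
  L0: [85, 21, 34, 41, 13, 69, 48]
  L1: h(85,21)=(85*31+21)%997=662 h(34,41)=(34*31+41)%997=98 h(13,69)=(13*31+69)%997=472 h(48,48)=(48*31+48)%997=539 -> [662, 98, 472, 539]
  L2: h(662,98)=(662*31+98)%997=680 h(472,539)=(472*31+539)%997=216 -> [680, 216]
  L3: h(680,216)=(680*31+216)%997=359 -> [359]
  root = 359 == target 359  ** MATCH **
Candidate B: set leaf[2] = 21 -> leaves = [85, 21, 21, 41, 13, 69, 48]
  L0: [85, 21, 21, 41, 13, 69, 48]
  L1: h(85,21)=(85*31+21)%997=662 h(21,41)=(21*31+41)%997=692 h(13,69)=(13*31+69)%997=472 h(48,48)=(48*31+48)%997=539 -> [662, 692, 472, 539]
  L2: h(662,692)=(662*31+692)%997=277 h(472,539)=(472*31+539)%997=216 -> [277, 216]
  L3: h(277,216)=(277*31+216)%997=827 -> [827]
  root = 827 != target 359
Candidate C: set leaf[4] = 68 -> leaves = [85, 21, 73, 41, 68, 69, 48]
  L0: [85, 21, 73, 41, 68, 69, 48]
  L1: h(85,21)=(85*31+21)%997=662 h(73,41)=(73*31+41)%997=310 h(68,69)=(68*31+69)%997=183 h(48,48)=(48*31+48)%997=539 -> [662, 310, 183, 539]
  L2: h(662,310)=(662*31+310)%997=892 h(183,539)=(183*31+539)%997=230 -> [892, 230]
  L3: h(892,230)=(892*31+230)%997=963 -> [963]
  root = 963 != target 359
Candidate D: set leaf[5] = 95 -> leaves = [85, 21, 73, 41, 13, 95, 48]
  L0: [85, 21, 73, 41, 13, 95, 48]
  L1: h(85,21)=(85*31+21)%997=662 h(73,41)=(73*31+41)%997=310 h(13,95)=(13*31+95)%997=498 h(48,48)=(48*31+48)%997=539 -> [662, 310, 498, 539]
  L2: h(662,310)=(662*31+310)%997=892 h(498,539)=(498*31+539)%997=25 -> [892, 25]
  L3: h(892,25)=(892*31+25)%997=758 -> [758]
  root = 758 != target 359
Candidate A produces the target root.

Answer: A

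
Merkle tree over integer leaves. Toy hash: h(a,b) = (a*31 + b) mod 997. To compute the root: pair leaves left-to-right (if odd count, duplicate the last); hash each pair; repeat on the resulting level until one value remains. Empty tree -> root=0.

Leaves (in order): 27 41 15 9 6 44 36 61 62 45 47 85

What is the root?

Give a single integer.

L0: [27, 41, 15, 9, 6, 44, 36, 61, 62, 45, 47, 85]
L1: h(27,41)=(27*31+41)%997=878 h(15,9)=(15*31+9)%997=474 h(6,44)=(6*31+44)%997=230 h(36,61)=(36*31+61)%997=180 h(62,45)=(62*31+45)%997=970 h(47,85)=(47*31+85)%997=545 -> [878, 474, 230, 180, 970, 545]
L2: h(878,474)=(878*31+474)%997=773 h(230,180)=(230*31+180)%997=331 h(970,545)=(970*31+545)%997=705 -> [773, 331, 705]
L3: h(773,331)=(773*31+331)%997=366 h(705,705)=(705*31+705)%997=626 -> [366, 626]
L4: h(366,626)=(366*31+626)%997=8 -> [8]

Answer: 8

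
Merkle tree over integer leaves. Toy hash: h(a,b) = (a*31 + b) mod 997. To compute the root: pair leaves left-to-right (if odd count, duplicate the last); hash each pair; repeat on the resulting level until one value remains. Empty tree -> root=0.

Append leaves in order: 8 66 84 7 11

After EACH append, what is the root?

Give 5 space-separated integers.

Answer: 8 314 458 381 144

Derivation:
After append 8 (leaves=[8]):
  L0: [8]
  root=8
After append 66 (leaves=[8, 66]):
  L0: [8, 66]
  L1: h(8,66)=(8*31+66)%997=314 -> [314]
  root=314
After append 84 (leaves=[8, 66, 84]):
  L0: [8, 66, 84]
  L1: h(8,66)=(8*31+66)%997=314 h(84,84)=(84*31+84)%997=694 -> [314, 694]
  L2: h(314,694)=(314*31+694)%997=458 -> [458]
  root=458
After append 7 (leaves=[8, 66, 84, 7]):
  L0: [8, 66, 84, 7]
  L1: h(8,66)=(8*31+66)%997=314 h(84,7)=(84*31+7)%997=617 -> [314, 617]
  L2: h(314,617)=(314*31+617)%997=381 -> [381]
  root=381
After append 11 (leaves=[8, 66, 84, 7, 11]):
  L0: [8, 66, 84, 7, 11]
  L1: h(8,66)=(8*31+66)%997=314 h(84,7)=(84*31+7)%997=617 h(11,11)=(11*31+11)%997=352 -> [314, 617, 352]
  L2: h(314,617)=(314*31+617)%997=381 h(352,352)=(352*31+352)%997=297 -> [381, 297]
  L3: h(381,297)=(381*31+297)%997=144 -> [144]
  root=144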